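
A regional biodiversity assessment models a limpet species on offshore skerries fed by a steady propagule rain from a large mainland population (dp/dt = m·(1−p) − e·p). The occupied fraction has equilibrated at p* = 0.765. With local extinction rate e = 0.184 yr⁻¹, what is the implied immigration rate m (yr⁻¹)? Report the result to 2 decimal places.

At equilibrium m(1−p*) = e·p*, so m = e·p*/(1−p*).
m = 0.184 × 0.765 / 0.2350 = 0.1408/0.2350 = 0.5990.

0.60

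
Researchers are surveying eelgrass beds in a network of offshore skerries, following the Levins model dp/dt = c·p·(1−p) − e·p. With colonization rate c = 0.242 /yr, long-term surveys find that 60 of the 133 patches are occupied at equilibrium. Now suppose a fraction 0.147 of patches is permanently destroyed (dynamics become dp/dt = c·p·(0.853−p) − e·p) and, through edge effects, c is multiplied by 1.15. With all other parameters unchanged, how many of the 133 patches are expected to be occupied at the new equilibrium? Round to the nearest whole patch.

50

Observed p* = 60/133 = 0.45113.
Balance c(1−p*) = e gives e = 0.242×(1 − 0.45113) = 0.13283.
New p* = 0.853 − e/c = 0.853 − 0.13283/0.27830 = 0.37571.
Expected occupied = 133 × 0.37571 = 49.97 ≈ 50.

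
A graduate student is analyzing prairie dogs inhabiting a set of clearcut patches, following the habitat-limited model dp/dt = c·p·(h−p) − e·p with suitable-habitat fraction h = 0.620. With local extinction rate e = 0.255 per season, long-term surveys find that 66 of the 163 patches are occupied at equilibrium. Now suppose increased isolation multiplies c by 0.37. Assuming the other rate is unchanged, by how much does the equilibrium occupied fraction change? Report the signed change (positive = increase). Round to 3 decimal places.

Observed p* = 66/163 = 0.40491.
Balance c(h−p*) = e gives c = e/(0.62 − 0.40491) = 0.255/0.21509 = 1.18555.
New p* = 0.62 − e/c = 0.62 − 0.25500/0.43865 = 0.03867.
Δp* = 0.03867 − 0.40491 = -0.36624.

-0.366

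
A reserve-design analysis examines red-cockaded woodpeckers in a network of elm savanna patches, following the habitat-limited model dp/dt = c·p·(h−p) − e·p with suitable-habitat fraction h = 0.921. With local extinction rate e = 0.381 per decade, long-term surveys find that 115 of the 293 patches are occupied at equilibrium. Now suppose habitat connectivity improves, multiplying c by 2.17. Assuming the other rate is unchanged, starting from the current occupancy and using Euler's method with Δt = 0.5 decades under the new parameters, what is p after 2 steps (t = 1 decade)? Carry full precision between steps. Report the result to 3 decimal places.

0.554

Observed p* = 115/293 = 0.39249.
Balance c(h−p*) = e gives c = e/(0.921 − 0.39249) = 0.381/0.52851 = 0.72090.
Starting from p₀ = 0.39249; update p ← p + (dp/dt)·Δt with the new parameters.
p: 0.39249 → 0.47997  (Δp = +0.08748)
p: 0.47997 → 0.55411  (Δp = +0.07414)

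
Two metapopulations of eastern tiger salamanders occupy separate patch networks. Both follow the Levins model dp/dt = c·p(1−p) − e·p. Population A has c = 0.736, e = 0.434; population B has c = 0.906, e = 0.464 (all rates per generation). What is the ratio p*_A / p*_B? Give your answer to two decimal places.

0.84

A: p*_A = 1 − 0.434/0.736 = 0.4103.
B: p*_B = 1 − 0.464/0.906 = 0.4879.
p*_A / p*_B = 0.4103/0.4879 = 0.8411.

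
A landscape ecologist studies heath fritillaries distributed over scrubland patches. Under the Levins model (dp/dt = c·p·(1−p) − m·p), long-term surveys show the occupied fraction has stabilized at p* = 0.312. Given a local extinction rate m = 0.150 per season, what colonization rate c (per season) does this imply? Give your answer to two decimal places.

At equilibrium c(1−p*) = m, so c = m/(1−p*).
c = 0.150/(1 − 0.312) = 0.150/0.6880 = 0.2180.

0.22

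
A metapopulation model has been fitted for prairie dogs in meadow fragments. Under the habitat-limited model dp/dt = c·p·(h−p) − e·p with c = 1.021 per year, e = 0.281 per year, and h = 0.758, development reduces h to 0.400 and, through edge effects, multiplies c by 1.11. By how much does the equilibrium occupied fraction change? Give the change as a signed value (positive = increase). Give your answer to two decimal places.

Before: p* = h − e/c = 0.758 − 0.281/1.021 = 0.758 − 0.2752 = 0.4828.
After: c = 1.13331, e = 0.281, h = 0.400; p* = 0.400 − 0.281/1.13331 = 0.1521.
Δp* = 0.1521 − 0.4828 = -0.3307.

-0.33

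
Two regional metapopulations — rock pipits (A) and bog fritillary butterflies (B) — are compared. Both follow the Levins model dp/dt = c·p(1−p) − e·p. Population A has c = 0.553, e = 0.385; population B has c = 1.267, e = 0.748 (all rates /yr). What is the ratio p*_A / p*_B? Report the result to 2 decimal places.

A: p*_A = 1 − 0.385/0.553 = 0.3038.
B: p*_B = 1 − 0.748/1.267 = 0.4096.
p*_A / p*_B = 0.3038/0.4096 = 0.7416.

0.74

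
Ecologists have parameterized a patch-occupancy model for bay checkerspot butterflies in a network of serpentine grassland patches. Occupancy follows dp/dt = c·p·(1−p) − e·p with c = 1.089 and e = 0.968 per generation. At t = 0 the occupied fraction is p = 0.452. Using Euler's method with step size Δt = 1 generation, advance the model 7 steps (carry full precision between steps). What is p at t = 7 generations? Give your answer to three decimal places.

0.149

Update rule: p ← p + [c·p·(1−p) − e·p]·Δt with Δt = 1.
step 1: Δp = -0.16780, p = 0.28420
step 2: Δp = -0.05357, p = 0.23063
step 3: Δp = -0.03002, p = 0.20061
step 4: Δp = -0.01955, p = 0.18106
step 5: Δp = -0.01379, p = 0.16727
step 6: Δp = -0.01023, p = 0.15704
step 7: Δp = -0.00785, p = 0.14918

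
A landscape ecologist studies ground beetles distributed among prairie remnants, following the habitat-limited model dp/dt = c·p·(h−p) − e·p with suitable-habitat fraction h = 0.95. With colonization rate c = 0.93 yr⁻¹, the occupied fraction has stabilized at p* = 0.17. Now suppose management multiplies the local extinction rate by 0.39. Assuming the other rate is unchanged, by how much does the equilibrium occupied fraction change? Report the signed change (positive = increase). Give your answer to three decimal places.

0.476

Balance c(h−p*) = e gives e = 0.93×(0.95 − 0.17000) = 0.72540.
New p* = 0.95 − e/c = 0.95 − 0.28291/0.93000 = 0.64580.
Δp* = 0.64580 − 0.17000 = +0.47580.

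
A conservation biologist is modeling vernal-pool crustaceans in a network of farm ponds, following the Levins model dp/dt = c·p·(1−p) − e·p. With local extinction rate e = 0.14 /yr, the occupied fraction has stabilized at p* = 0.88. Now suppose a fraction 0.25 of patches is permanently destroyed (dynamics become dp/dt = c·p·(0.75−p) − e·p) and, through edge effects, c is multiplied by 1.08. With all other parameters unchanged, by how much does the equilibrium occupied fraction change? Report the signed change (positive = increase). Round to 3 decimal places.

-0.241

Balance c(1−p*) = e gives c = e/(1 − 0.88000) = 0.14/0.12000 = 1.16667.
New p* = 0.75 − e/c = 0.75 − 0.14000/1.26000 = 0.63889.
Δp* = 0.63889 − 0.88000 = -0.24111.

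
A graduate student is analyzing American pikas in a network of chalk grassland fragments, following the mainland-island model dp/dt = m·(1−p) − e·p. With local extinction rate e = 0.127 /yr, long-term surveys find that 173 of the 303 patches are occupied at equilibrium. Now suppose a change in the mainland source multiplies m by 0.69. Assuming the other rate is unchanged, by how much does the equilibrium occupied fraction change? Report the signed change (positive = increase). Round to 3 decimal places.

Observed p* = 173/303 = 0.57096.
Balance m(1−p*) = e·p* gives m = e·p*/(1−p*) = 0.127×0.57096/0.42904 = 0.16901.
New p* = m/(m+e) = 0.11662/(0.11662+0.12700) = 0.47870.
Δp* = 0.47870 − 0.57096 = -0.09226.

-0.092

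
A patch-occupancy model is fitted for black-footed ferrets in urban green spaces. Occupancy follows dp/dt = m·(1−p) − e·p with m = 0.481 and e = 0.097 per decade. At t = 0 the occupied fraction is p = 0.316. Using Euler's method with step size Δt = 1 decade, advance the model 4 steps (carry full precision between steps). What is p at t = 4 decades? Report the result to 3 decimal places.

0.816

Update rule: p ← p + [m·(1−p) − e·p]·Δt with Δt = 1.
t = 1: p = 0.31600 + (+0.29835) = 0.61435
t = 2: p = 0.61435 + (+0.12590) = 0.74026
t = 3: p = 0.74026 + (+0.05313) = 0.79339
t = 4: p = 0.79339 + (+0.02242) = 0.81581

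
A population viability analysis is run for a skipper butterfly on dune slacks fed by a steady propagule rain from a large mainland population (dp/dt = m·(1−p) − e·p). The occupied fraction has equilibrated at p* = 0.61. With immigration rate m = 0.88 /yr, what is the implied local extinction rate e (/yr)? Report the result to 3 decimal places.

0.563

At equilibrium m(1−p*) = e·p*, so e = m(1−p*)/p*.
e = 0.88 × 0.3900 / 0.61 = 0.5626.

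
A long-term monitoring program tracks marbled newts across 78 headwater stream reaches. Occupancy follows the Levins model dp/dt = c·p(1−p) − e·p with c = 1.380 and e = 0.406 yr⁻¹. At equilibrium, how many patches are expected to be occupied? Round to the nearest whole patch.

p* = 1 − e/c = 1 − 0.406/1.380 = 0.7058.
Expected occupied patches = N × p* = 78 × 0.7058 = 55.05 ≈ 55.

55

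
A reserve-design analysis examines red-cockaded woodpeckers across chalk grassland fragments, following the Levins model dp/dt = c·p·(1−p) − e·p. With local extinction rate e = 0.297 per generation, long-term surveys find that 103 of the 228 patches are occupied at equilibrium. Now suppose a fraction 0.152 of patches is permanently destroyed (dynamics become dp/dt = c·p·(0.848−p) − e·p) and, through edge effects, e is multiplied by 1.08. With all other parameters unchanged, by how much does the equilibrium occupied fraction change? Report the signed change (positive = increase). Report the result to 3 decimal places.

-0.196

Observed p* = 103/228 = 0.45175.
Balance c(1−p*) = e gives c = e/(1 − 0.45175) = 0.297/0.54825 = 0.54172.
New p* = 0.848 − e/c = 0.848 − 0.32076/0.54172 = 0.25589.
Δp* = 0.25589 − 0.45175 = -0.19586.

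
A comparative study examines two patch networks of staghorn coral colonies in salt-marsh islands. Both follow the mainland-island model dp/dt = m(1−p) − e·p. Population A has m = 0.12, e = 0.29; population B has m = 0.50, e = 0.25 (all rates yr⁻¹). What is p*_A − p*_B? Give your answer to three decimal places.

-0.374

A: p*_A = m/(m+e) = 0.12/0.4100 = 0.2927.
B: p*_B = 0.50/0.7500 = 0.6667.
p*_A − p*_B = 0.2927 − 0.6667 = -0.3740.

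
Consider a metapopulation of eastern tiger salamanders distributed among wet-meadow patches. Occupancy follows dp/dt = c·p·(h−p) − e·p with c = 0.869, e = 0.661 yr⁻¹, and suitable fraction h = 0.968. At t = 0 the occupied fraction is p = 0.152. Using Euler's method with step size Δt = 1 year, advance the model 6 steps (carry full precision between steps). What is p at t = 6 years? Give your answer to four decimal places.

0.1859

Update rule: p ← p + [c·p·(h−p) − e·p]·Δt with Δt = 1.
t = 1: p = 0.15200 + (+0.00731) = 0.15931
t = 2: p = 0.15931 + (+0.00665) = 0.16596
t = 3: p = 0.16596 + (+0.00597) = 0.17193
t = 4: p = 0.17193 + (+0.00529) = 0.17723
t = 5: p = 0.17723 + (+0.00464) = 0.18187
t = 6: p = 0.18187 + (+0.00403) = 0.18589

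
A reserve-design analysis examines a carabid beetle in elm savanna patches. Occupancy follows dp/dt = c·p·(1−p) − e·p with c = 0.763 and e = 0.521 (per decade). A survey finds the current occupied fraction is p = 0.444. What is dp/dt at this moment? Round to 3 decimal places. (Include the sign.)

Colonization term: c·p·(1−p) = 0.763×0.444×0.5560 = 0.18836.
Extinction term: e·p = 0.23132.
dp/dt = 0.18836 − 0.23132 = -0.04297.

-0.043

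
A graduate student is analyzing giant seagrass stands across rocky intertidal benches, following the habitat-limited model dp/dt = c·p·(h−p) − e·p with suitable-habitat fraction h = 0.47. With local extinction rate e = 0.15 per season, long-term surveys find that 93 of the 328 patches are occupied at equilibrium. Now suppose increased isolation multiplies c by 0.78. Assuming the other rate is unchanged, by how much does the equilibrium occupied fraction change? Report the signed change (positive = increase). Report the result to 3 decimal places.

Observed p* = 93/328 = 0.28354.
Balance c(h−p*) = e gives c = e/(0.47 − 0.28354) = 0.15/0.18646 = 0.80446.
New p* = 0.47 − e/c = 0.47 − 0.15000/0.62748 = 0.23095.
Δp* = 0.23095 − 0.28354 = -0.05259.

-0.053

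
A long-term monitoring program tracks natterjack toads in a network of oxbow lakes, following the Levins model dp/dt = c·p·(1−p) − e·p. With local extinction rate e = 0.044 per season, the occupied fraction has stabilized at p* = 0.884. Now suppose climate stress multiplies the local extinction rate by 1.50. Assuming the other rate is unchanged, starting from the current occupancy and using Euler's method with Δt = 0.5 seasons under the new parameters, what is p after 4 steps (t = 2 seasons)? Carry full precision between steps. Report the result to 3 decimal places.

0.854

Balance c(1−p*) = e gives c = e/(1 − 0.88400) = 0.044/0.11600 = 0.37931.
Starting from p₀ = 0.88400; update p ← p + (dp/dt)·Δt with the new parameters.
step 1: Δp = -0.00972, p = 0.87428
step 2: Δp = -0.00800, p = 0.86627
step 3: Δp = -0.00662, p = 0.85966
step 4: Δp = -0.00549, p = 0.85417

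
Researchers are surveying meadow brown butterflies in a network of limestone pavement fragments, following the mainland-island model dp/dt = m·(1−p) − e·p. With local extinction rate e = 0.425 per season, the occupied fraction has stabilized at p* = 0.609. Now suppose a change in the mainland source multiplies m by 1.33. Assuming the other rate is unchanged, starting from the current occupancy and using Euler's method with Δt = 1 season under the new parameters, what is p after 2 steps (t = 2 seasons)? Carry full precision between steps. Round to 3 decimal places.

0.668

Balance m(1−p*) = e·p* gives m = e·p*/(1−p*) = 0.425×0.60900/0.39100 = 0.66196.
Starting from p₀ = 0.60900; update p ← p + (dp/dt)·Δt with the new parameters.
step 1: Δp = +0.08541, p = 0.69441
step 2: Δp = -0.02609, p = 0.66833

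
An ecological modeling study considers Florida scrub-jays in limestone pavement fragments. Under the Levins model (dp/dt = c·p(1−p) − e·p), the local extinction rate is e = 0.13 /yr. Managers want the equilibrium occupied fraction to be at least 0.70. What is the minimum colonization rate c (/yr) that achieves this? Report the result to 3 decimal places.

0.433

p* = 1 − e/c ≥ 0.70 requires e/c ≤ 0.3000, i.e. c ≥ e/0.3000.
c_min = 0.13/0.3000 = 0.4333.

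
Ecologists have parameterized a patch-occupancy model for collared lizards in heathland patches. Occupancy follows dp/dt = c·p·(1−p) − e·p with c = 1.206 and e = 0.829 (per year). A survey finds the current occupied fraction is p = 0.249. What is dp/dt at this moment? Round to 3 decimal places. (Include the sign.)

0.019

Colonization term: c·p·(1−p) = 1.206×0.249×0.7510 = 0.22552.
Extinction term: e·p = 0.20642.
dp/dt = 0.22552 − 0.20642 = 0.01910.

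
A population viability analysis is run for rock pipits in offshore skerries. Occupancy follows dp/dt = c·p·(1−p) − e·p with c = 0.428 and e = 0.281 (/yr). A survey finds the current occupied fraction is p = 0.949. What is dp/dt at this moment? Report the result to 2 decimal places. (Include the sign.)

Colonization term: c·p·(1−p) = 0.428×0.949×0.0510 = 0.02071.
Extinction term: e·p = 0.26667.
dp/dt = 0.02071 − 0.26667 = -0.24595.

-0.25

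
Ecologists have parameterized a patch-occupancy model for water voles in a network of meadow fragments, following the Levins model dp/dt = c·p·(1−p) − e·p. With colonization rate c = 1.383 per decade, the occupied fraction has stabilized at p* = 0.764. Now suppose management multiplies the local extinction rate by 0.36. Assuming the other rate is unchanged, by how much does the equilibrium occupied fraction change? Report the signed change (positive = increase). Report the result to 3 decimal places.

0.151

Balance c(1−p*) = e gives e = 1.383×(1 − 0.76400) = 0.32639.
New p* = 1 − e/c = 1 − 0.11750/1.38300 = 0.91504.
Δp* = 0.91504 − 0.76400 = +0.15104.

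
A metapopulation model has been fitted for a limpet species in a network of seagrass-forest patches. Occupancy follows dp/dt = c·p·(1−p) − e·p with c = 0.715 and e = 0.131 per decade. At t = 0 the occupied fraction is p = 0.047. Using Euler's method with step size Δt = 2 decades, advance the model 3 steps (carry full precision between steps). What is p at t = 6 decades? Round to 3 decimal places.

Update rule: p ← p + [c·p·(1−p) − e·p]·Δt with Δt = 2.
step 1: Δp = +0.05174, p = 0.09874
step 2: Δp = +0.10138, p = 0.20012
step 3: Δp = +0.17647, p = 0.37659

0.377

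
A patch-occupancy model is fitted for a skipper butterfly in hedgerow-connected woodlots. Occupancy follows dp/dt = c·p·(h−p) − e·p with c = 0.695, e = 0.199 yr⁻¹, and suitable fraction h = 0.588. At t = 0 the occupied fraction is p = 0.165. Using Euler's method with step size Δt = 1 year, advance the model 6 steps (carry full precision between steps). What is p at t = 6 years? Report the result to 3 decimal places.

Update rule: p ← p + [c·p·(h−p) − e·p]·Δt with Δt = 1.
t = 1: p = 0.16500 + (+0.01567) = 0.18067
t = 2: p = 0.18067 + (+0.01519) = 0.19587
t = 3: p = 0.19587 + (+0.01440) = 0.21027
t = 4: p = 0.21027 + (+0.01336) = 0.22363
t = 5: p = 0.22363 + (+0.01213) = 0.23575
t = 6: p = 0.23575 + (+0.01080) = 0.24655

0.247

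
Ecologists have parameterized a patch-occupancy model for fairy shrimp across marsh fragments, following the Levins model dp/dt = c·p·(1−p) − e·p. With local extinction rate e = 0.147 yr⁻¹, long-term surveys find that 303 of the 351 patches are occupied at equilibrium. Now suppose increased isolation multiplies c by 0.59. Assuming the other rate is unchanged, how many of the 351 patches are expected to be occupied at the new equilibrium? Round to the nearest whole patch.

270

Observed p* = 303/351 = 0.86325.
Balance c(1−p*) = e gives c = e/(1 − 0.86325) = 0.147/0.13675 = 1.07495.
New p* = 1 − e/c = 1 − 0.14700/0.63422 = 0.76822.
Expected occupied = 351 × 0.76822 = 269.65 ≈ 270.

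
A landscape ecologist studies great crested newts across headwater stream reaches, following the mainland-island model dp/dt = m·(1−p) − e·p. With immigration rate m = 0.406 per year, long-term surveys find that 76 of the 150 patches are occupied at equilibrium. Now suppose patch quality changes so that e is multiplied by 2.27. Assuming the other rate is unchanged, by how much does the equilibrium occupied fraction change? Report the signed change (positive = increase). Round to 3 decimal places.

-0.195

Observed p* = 76/150 = 0.50667.
Balance m(1−p*) = e·p* gives e = m(1−p*)/p* = 0.406×0.49333/0.50667 = 0.39531.
New p* = m/(m+e) = 0.40600/(0.40600+0.89735) = 0.31150.
Δp* = 0.31150 − 0.50667 = -0.19517.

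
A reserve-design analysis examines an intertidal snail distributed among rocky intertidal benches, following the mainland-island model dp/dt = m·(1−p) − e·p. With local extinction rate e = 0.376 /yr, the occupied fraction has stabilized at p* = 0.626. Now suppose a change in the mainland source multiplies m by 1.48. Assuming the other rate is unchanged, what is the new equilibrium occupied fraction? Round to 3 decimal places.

0.712

Balance m(1−p*) = e·p* gives m = e·p*/(1−p*) = 0.376×0.62600/0.37400 = 0.62935.
New p* = m/(m+e) = 0.93144/(0.93144+0.37600) = 0.71242.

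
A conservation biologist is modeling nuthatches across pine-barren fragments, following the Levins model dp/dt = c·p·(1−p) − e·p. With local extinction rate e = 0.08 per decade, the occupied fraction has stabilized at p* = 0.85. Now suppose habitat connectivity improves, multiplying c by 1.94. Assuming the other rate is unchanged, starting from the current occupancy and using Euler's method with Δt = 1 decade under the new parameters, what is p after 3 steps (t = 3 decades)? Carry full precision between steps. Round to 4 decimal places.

Balance c(1−p*) = e gives c = e/(1 − 0.85000) = 0.08/0.15000 = 0.53333.
Starting from p₀ = 0.85000; update p ← p + (dp/dt)·Δt with the new parameters.
step 1: Δp = +0.06392, p = 0.91392
step 2: Δp = +0.00828, p = 0.92220
step 3: Δp = +0.00045, p = 0.92266

0.9227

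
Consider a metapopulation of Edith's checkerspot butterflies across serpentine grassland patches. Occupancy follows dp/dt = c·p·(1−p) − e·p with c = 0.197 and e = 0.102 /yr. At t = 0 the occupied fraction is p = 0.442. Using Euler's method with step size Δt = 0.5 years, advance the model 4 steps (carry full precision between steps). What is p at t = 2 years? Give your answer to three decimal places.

Update rule: p ← p + [c·p·(1−p) − e·p]·Δt with Δt = 0.5.
t = 0.5: p = 0.44200 + (+0.00175) = 0.44375
t = 1: p = 0.44375 + (+0.00168) = 0.44543
t = 1.5: p = 0.44543 + (+0.00161) = 0.44705
t = 2: p = 0.44705 + (+0.00155) = 0.44860

0.449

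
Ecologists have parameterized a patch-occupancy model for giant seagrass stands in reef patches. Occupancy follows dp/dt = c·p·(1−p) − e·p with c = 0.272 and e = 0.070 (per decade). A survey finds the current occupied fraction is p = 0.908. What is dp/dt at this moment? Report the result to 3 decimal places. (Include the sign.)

Colonization term: c·p·(1−p) = 0.272×0.908×0.0920 = 0.02272.
Extinction term: e·p = 0.06356.
dp/dt = 0.02272 − 0.06356 = -0.04084.

-0.041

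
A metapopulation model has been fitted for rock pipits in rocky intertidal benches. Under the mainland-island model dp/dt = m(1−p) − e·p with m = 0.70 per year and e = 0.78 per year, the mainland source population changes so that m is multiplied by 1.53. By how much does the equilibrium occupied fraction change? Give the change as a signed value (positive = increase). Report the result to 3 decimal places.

0.106

Before: p* = 0.70/(0.70+0.78) = 0.4730.
After: m = 1.071, e = 0.78; p* = 1.071/1.8510 = 0.5786.
Δp* = 0.5786 − 0.4730 = +0.1056.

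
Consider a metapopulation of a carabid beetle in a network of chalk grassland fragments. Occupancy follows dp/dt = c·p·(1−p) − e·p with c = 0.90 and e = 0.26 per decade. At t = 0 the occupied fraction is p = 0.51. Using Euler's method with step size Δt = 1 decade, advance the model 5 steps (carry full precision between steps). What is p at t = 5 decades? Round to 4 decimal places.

0.7083

Update rule: p ← p + [c·p·(1−p) − e·p]·Δt with Δt = 1.
step 1: Δp = +0.09231, p = 0.60231
step 2: Δp = +0.05898, p = 0.66129
step 3: Δp = +0.02965, p = 0.69094
step 4: Δp = +0.01254, p = 0.70348
step 5: Δp = +0.00483, p = 0.70831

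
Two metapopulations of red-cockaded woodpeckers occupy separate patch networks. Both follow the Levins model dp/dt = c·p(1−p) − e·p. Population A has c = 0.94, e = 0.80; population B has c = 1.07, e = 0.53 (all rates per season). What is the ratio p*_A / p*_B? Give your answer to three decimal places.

0.295

A: p*_A = 1 − 0.80/0.94 = 0.1489.
B: p*_B = 1 − 0.53/1.07 = 0.5047.
p*_A / p*_B = 0.1489/0.5047 = 0.2951.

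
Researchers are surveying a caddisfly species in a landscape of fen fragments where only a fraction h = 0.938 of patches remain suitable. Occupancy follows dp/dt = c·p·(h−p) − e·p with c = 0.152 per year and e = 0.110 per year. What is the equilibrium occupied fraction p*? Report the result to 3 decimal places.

Setting dp/dt = 0 and dividing by p* gives c·(h−p*) = e.
So p* = h − e/c = 0.938 − 0.110/0.152 = 0.938 − 0.7237 = 0.2143.

0.214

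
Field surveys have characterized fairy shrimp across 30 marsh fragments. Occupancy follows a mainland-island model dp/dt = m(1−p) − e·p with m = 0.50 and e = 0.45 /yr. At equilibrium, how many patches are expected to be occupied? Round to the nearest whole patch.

16

p* = m/(m+e) = 0.50/0.9500 = 0.5263.
Expected occupied patches = N × p* = 30 × 0.5263 = 15.79 ≈ 16.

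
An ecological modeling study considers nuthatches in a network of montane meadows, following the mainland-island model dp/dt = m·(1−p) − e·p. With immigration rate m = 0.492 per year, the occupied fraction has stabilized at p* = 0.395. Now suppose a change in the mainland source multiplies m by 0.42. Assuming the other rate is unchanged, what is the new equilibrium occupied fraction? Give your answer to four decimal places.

Balance m(1−p*) = e·p* gives e = m(1−p*)/p* = 0.492×0.60500/0.39500 = 0.75357.
New p* = m/(m+e) = 0.20664/(0.20664+0.75357) = 0.21520.

0.2152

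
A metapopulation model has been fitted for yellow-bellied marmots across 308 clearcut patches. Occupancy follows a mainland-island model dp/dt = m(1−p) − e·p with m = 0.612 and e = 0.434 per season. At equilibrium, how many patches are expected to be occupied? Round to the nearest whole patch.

p* = m/(m+e) = 0.612/1.0460 = 0.5851.
Expected occupied patches = N × p* = 308 × 0.5851 = 180.21 ≈ 180.

180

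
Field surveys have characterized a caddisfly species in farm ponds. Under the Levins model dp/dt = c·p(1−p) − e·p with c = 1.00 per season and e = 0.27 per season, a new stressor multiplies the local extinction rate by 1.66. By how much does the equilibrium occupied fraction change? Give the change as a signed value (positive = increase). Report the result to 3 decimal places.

-0.178

Before: p* = 1 − 0.27/1.00 = 0.7300.
After the change, c = 1, e = 0.4482, so p* = 1 − 0.4482/1 = 0.5518.
Δp* = 0.5518 − 0.7300 = -0.1782.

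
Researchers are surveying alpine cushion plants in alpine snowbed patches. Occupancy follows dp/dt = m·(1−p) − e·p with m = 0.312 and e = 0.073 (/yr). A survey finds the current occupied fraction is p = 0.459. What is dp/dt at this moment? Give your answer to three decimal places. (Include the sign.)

Colonization term: m·(1−p) = 0.312×0.5410 = 0.16879.
Extinction term: e·p = 0.03351.
dp/dt = 0.16879 − 0.03351 = 0.13528.

0.135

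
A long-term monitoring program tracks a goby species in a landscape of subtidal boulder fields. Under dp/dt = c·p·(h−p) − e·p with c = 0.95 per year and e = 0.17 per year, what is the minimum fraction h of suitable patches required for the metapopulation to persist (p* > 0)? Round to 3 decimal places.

0.179

p* = h − e/c is positive only when h > e/c.
h_min = e/c = 0.17/0.95 = 0.1789.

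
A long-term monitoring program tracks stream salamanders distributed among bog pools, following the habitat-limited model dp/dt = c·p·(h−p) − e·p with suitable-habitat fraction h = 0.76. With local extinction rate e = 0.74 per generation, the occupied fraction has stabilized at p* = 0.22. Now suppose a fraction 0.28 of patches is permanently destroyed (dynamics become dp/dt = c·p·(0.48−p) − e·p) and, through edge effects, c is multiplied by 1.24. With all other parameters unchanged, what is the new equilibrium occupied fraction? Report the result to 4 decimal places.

Balance c(h−p*) = e gives c = e/(0.76 − 0.22000) = 0.74/0.54000 = 1.37037.
New p* = 0.48 − e/c = 0.48 − 0.74000/1.69926 = 0.04452.

0.0445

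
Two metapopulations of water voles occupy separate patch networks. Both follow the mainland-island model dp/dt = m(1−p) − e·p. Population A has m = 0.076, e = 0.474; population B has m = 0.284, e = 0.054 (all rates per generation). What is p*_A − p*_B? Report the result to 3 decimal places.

A: p*_A = m/(m+e) = 0.076/0.5500 = 0.1382.
B: p*_B = 0.284/0.3380 = 0.8402.
p*_A − p*_B = 0.1382 − 0.8402 = -0.7021.

-0.702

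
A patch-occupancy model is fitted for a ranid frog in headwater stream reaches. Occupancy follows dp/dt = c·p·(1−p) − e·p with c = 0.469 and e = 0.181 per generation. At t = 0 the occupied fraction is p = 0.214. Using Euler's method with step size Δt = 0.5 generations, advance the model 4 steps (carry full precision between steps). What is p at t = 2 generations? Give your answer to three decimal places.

0.298

Update rule: p ← p + [c·p·(1−p) − e·p]·Δt with Δt = 0.5.
p: 0.21400 → 0.23408  (Δp = +0.02008)
p: 0.23408 → 0.25494  (Δp = +0.02086)
p: 0.25494 → 0.27641  (Δp = +0.02147)
p: 0.27641 → 0.29829  (Δp = +0.02189)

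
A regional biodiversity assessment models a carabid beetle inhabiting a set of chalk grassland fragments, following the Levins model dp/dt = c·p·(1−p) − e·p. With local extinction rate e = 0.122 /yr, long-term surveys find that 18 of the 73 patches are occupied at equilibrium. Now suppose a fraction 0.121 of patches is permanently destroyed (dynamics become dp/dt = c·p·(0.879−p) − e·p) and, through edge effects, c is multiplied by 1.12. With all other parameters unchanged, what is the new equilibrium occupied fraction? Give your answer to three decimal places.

0.206

Observed p* = 18/73 = 0.24658.
Balance c(1−p*) = e gives c = e/(1 − 0.24658) = 0.122/0.75342 = 0.16193.
New p* = 0.879 − e/c = 0.879 − 0.12200/0.18136 = 0.20630.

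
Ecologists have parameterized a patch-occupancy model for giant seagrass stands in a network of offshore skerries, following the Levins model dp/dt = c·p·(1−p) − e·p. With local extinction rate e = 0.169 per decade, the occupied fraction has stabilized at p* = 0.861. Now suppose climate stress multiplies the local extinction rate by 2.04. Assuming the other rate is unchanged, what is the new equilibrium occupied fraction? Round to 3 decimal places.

0.716

Balance c(1−p*) = e gives c = e/(1 − 0.86100) = 0.169/0.13900 = 1.21583.
New p* = 1 − e/c = 1 − 0.34476/1.21583 = 0.71644.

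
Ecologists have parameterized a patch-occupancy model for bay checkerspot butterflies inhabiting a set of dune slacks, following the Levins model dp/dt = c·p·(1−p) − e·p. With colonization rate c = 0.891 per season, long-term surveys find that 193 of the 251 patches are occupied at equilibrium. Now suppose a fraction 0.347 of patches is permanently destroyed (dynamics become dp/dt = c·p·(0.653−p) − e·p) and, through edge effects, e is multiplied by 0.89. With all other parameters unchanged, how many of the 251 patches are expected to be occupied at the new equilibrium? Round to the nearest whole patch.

Observed p* = 193/251 = 0.76892.
Balance c(1−p*) = e gives e = 0.891×(1 − 0.76892) = 0.20589.
New p* = 0.653 − e/c = 0.653 − 0.18324/0.89100 = 0.44734.
Expected occupied = 251 × 0.44734 = 112.28 ≈ 112.

112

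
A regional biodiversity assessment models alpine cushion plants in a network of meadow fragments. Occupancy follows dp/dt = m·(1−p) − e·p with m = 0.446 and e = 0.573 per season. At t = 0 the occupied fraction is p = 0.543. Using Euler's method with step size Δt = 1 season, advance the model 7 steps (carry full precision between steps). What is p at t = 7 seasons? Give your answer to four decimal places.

Update rule: p ← p + [m·(1−p) − e·p]·Δt with Δt = 1.
p: 0.54300 → 0.43568  (Δp = -0.10732)
p: 0.43568 → 0.43772  (Δp = +0.00204)
p: 0.43772 → 0.43768  (Δp = -0.00004)
p: 0.43768 → 0.43768  (Δp = +0.00000)
p: 0.43768 → 0.43768  (Δp = -0.00000)
p: 0.43768 → 0.43768  (Δp = +0.00000)
p: 0.43768 → 0.43768  (Δp = -0.00000)

0.4377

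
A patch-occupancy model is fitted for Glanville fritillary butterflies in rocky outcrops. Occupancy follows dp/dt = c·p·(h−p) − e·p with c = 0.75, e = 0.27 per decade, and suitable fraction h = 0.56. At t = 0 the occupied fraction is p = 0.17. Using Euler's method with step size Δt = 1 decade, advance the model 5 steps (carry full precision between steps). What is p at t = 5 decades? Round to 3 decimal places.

0.185

Update rule: p ← p + [c·p·(h−p) − e·p]·Δt with Δt = 1.
step 1: Δp = +0.00383, p = 0.17383
step 2: Δp = +0.00341, p = 0.17724
step 3: Δp = +0.00303, p = 0.18026
step 4: Δp = +0.00267, p = 0.18293
step 5: Δp = +0.00234, p = 0.18527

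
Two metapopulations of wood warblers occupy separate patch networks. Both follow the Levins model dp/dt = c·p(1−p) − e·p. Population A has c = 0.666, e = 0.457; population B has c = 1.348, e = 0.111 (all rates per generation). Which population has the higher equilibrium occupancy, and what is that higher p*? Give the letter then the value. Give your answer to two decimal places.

B, 0.92

A: p*_A = 1 − 0.457/0.666 = 0.3138.
B: p*_B = 1 − 0.111/1.348 = 0.9177.
B is higher at 0.9177.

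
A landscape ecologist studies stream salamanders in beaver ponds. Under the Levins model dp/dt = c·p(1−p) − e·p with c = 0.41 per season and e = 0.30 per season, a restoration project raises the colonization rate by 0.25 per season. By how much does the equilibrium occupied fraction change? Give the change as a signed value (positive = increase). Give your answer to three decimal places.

0.277

Before: p* = 1 − 0.30/0.41 = 0.2683.
After the change, c = 0.66, e = 0.3, so p* = 1 − 0.3/0.66 = 0.5455.
Δp* = 0.5455 − 0.2683 = +0.2772.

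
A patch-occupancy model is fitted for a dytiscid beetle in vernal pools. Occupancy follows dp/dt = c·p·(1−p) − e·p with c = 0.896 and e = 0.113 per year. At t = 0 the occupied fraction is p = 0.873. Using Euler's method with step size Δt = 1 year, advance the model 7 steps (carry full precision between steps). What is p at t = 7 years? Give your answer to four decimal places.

0.8739

Update rule: p ← p + [c·p·(1−p) − e·p]·Δt with Δt = 1.
t = 1: p = 0.87300 + (+0.00069) = 0.87369
t = 2: p = 0.87369 + (+0.00015) = 0.87384
t = 3: p = 0.87384 + (+0.00003) = 0.87387
t = 4: p = 0.87387 + (+0.00001) = 0.87388
t = 5: p = 0.87388 + (+0.00000) = 0.87388
t = 6: p = 0.87388 + (+0.00000) = 0.87388
t = 7: p = 0.87388 + (+0.00000) = 0.87388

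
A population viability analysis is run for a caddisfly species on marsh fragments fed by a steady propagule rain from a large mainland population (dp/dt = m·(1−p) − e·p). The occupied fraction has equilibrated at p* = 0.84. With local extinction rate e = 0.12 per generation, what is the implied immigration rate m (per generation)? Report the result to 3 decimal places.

0.630

At equilibrium m(1−p*) = e·p*, so m = e·p*/(1−p*).
m = 0.12 × 0.84 / 0.1600 = 0.1008/0.1600 = 0.6300.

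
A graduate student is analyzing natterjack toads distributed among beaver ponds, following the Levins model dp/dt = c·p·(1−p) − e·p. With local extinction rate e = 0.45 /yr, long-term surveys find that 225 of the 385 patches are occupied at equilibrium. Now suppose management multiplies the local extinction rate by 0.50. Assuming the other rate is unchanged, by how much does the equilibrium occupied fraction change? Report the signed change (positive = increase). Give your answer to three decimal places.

Observed p* = 225/385 = 0.58442.
Balance c(1−p*) = e gives c = e/(1 − 0.58442) = 0.45/0.41558 = 1.08282.
New p* = 1 − e/c = 1 − 0.22500/1.08282 = 0.79221.
Δp* = 0.79221 − 0.58442 = +0.20779.

0.208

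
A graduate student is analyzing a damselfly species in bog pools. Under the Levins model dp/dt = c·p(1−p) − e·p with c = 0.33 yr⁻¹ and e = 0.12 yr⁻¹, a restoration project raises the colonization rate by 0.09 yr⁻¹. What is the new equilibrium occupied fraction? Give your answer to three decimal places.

0.714

Before: p* = 1 − 0.12/0.33 = 0.6364.
After the change, c = 0.42, e = 0.12, so p* = 1 − 0.12/0.42 = 0.7143.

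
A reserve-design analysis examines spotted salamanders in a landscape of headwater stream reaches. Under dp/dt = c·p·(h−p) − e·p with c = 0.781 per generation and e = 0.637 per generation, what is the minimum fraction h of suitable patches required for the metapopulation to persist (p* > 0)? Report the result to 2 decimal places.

p* = h − e/c is positive only when h > e/c.
h_min = e/c = 0.637/0.781 = 0.8156.

0.82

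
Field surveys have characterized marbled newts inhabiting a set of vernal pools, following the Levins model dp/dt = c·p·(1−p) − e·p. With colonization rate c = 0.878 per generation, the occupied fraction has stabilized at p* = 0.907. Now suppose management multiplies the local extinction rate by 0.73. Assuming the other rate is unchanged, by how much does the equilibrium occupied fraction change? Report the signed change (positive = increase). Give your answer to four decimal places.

0.0251

Balance c(1−p*) = e gives e = 0.878×(1 − 0.90700) = 0.08165.
New p* = 1 − e/c = 1 − 0.05960/0.87800 = 0.93212.
Δp* = 0.93212 − 0.90700 = +0.02512.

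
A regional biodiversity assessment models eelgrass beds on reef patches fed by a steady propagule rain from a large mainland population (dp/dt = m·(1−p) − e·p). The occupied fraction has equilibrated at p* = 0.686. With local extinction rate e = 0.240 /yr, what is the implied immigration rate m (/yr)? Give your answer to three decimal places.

0.524

At equilibrium m(1−p*) = e·p*, so m = e·p*/(1−p*).
m = 0.240 × 0.686 / 0.3140 = 0.1646/0.3140 = 0.5243.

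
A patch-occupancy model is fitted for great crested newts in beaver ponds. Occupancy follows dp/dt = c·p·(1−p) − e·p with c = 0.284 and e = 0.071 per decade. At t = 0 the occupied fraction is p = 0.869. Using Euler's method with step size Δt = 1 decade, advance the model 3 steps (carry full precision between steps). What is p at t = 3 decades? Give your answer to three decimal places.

Update rule: p ← p + [c·p·(1−p) − e·p]·Δt with Δt = 1.
step 1: Δp = -0.02937, p = 0.83963
step 2: Δp = -0.02137, p = 0.81826
step 3: Δp = -0.01586, p = 0.80240

0.802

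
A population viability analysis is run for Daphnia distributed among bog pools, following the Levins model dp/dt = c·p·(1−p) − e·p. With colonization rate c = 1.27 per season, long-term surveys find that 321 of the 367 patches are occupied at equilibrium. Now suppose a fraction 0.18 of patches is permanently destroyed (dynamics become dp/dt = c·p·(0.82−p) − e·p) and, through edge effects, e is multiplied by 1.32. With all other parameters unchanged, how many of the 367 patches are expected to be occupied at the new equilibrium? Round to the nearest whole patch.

Observed p* = 321/367 = 0.87466.
Balance c(1−p*) = e gives e = 1.27×(1 − 0.87466) = 0.15918.
New p* = 0.82 − e/c = 0.82 − 0.21012/1.27000 = 0.65455.
Expected occupied = 367 × 0.65455 = 240.22 ≈ 240.

240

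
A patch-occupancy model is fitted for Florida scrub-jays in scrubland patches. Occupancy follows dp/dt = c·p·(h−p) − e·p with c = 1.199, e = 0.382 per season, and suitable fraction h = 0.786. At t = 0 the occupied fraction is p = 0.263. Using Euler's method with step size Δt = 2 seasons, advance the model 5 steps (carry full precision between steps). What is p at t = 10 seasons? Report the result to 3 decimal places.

Update rule: p ← p + [c·p·(h−p) − e·p]·Δt with Δt = 2.
t = 2: p = 0.26300 + (+0.12891) = 0.39191
t = 4: p = 0.39191 + (+0.07095) = 0.46286
t = 6: p = 0.46286 + (+0.00504) = 0.46790
t = 8: p = 0.46790 + (-0.00056) = 0.46734
t = 10: p = 0.46734 + (+0.00007) = 0.46741

0.467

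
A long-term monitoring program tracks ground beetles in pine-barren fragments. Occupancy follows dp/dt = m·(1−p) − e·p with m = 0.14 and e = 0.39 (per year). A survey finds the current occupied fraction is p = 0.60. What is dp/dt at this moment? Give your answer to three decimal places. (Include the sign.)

-0.178

Colonization term: m·(1−p) = 0.14×0.4000 = 0.05600.
Extinction term: e·p = 0.23400.
dp/dt = 0.05600 − 0.23400 = -0.17800.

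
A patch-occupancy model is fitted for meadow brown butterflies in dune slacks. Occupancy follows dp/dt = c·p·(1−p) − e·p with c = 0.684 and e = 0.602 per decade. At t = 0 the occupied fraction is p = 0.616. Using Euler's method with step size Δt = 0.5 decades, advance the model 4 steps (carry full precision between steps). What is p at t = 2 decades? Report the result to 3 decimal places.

Update rule: p ← p + [c·p·(1−p) − e·p]·Δt with Δt = 0.5.
  1  |  dp/dt·Δt = -0.104518  |  p_1 = 0.511482
  2  |  dp/dt·Δt = -0.068501  |  p_2 = 0.442981
  3  |  dp/dt·Δt = -0.048949  |  p_3 = 0.394032
  4  |  dp/dt·Δt = -0.036944  |  p_4 = 0.357088

0.357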